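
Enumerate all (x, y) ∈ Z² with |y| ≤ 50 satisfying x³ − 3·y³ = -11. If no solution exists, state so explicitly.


The equation is x³ - 3y³ = -11. For fixed y, x³ = 3·y³ − 11, so a solution requires the RHS to be a perfect cube.
Strategy: iterate y from -50 to 50, compute RHS = 3·y³ − 11, and check whether it is a (positive or negative) perfect cube.
Check small values of y:
  y = 0: RHS = -11 is not a perfect cube.
  y = 1: RHS = -8 = (-2)³ ⇒ x = -2 works.
  y = -1: RHS = -14 is not a perfect cube.
  y = 2: RHS = 13 is not a perfect cube.
  y = -2: RHS = -35 is not a perfect cube.
  y = 3: RHS = 70 is not a perfect cube.
  y = -3: RHS = -92 is not a perfect cube.
Continuing the search up to |y| = 50 finds no further solutions beyond those listed.
Collected solutions: (-2, 1).

Solutions (with |y| ≤ 50): (-2, 1).


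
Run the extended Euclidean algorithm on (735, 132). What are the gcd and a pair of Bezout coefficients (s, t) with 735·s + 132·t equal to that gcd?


Euclidean algorithm on (735, 132) — divide until remainder is 0:
  735 = 5 · 132 + 75
  132 = 1 · 75 + 57
  75 = 1 · 57 + 18
  57 = 3 · 18 + 3
  18 = 6 · 3 + 0
gcd(735, 132) = 3.
Track Bezout coefficients alongside the remainders: start with r₀ = 735 = a·1 + b·0 (s = 1, t = 0) and r₁ = 132 = a·0 + b·1 (s = 0, t = 1); each new remainder r_{k+1} = r_{k-1} − q_k·r_k inherits s_{k+1} = s_{k-1} − q_k·s_k, t_{k+1} = t_{k-1} − q_k·t_k, so r_k = a·s_k + b·t_k at every step:
  q = 5: r = 75, s = 1 − 5·0 = 1, t = 0 − 5·1 = -5  (check: 735·1 + 132·(-5) = 75)
  q = 1: r = 57, s = 0 − 1·1 = -1, t = 1 − 1·(-5) = 6  (check: 735·(-1) + 132·6 = 57)
  q = 1: r = 18, s = 1 − 1·(-1) = 2, t = -5 − 1·6 = -11  (check: 735·2 + 132·(-11) = 18)
  q = 3: r = 3, s = -1 − 3·2 = -7, t = 6 − 3·(-11) = 39  (check: 735·(-7) + 132·39 = 3)
The row with r = 3 (the gcd) gives the Bezout coefficients s = -7, t = 39.
Result: 735 · (-7) + 132 · (39) = 3.

gcd(735, 132) = 3; s = -7, t = 39 (check: 735·(-7) + 132·39 = 3).


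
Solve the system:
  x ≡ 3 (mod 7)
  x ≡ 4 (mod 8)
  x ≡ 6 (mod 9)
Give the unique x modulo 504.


Moduli 7, 8, 9 are pairwise coprime; by CRT there is a unique solution modulo M = 7 · 8 · 9 = 504.
Solve pairwise, accumulating the modulus:
  Start with x ≡ 3 (mod 7).
  Combine with x ≡ 4 (mod 8): since gcd(7, 8) = 1, we get a unique residue mod 56.
    Write x = 3 + 7·t and substitute into x ≡ 4 (mod 8): 7·t ≡ 4 − 3 = 1 (mod 8).
    The inverse of 7 mod 8 is 7 (since 7·7 = 49 = 6·8 + 1), so t ≡ 7·1 = 7 ≡ 7 (mod 8).
    Then x = 3 + 7·7 = 52, valid modulo lcm(7, 8) = 56: x ≡ 52 (mod 56).
  Combine with x ≡ 6 (mod 9): since gcd(56, 9) = 1, we get a unique residue mod 504.
    Write x = 52 + 56·t and substitute into x ≡ 6 (mod 9): 56·t ≡ 6 − 52 = -46 (mod 9).
    Reduce coefficients mod 9: 2·t ≡ 8 (mod 9).
    The inverse of 2 mod 9 is 5 (since 2·5 = 10 = 1·9 + 1), so t ≡ 5·8 = 40 ≡ 4 (mod 9).
    Then x = 52 + 56·4 = 276, valid modulo lcm(56, 9) = 504: x ≡ 276 (mod 504).
Verify: 276 mod 7 = 3 ✓, 276 mod 8 = 4 ✓, 276 mod 9 = 6 ✓.

x ≡ 276 (mod 504).


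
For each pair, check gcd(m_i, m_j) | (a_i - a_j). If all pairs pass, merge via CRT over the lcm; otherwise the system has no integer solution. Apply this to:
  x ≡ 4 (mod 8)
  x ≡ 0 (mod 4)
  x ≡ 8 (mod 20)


Moduli 8, 4, 20 are not pairwise coprime, so CRT works modulo lcm(m_i) when all pairwise compatibility conditions hold.
Pairwise compatibility: gcd(m_i, m_j) must divide a_i - a_j for every pair.
Merge one congruence at a time:
  Start: x ≡ 4 (mod 8).
  Combine with x ≡ 0 (mod 4): gcd(8, 4) = 4; 0 - 4 = -4, which IS divisible by 4, so compatible.
    Write x = 4 + 8·t and substitute into x ≡ 0 (mod 4): 8·t ≡ 0 − 4 = -4 (mod 4).
    Divide the congruence (and modulus) by g = 4: 2·t ≡ -1 (mod 1).
    Modulo 1 every t works; take t = 0.
    Then x = 4 + 8·0 = 4, valid modulo lcm(8, 4) = 8: x ≡ 4 (mod 8).
  Combine with x ≡ 8 (mod 20): gcd(8, 20) = 4; 8 - 4 = 4, which IS divisible by 4, so compatible.
    Write x = 4 + 8·t and substitute into x ≡ 8 (mod 20): 8·t ≡ 8 − 4 = 4 (mod 20).
    Divide the congruence (and modulus) by g = 4: 2·t ≡ 1 (mod 5).
    The inverse of 2 mod 5 is 3 (since 2·3 = 6 = 1·5 + 1), so t ≡ 3·1 = 3 ≡ 3 (mod 5).
    Then x = 4 + 8·3 = 28, valid modulo lcm(8, 20) = 40: x ≡ 28 (mod 40).
Verify: 28 mod 8 = 4, 28 mod 4 = 0, 28 mod 20 = 8.

x ≡ 28 (mod 40).


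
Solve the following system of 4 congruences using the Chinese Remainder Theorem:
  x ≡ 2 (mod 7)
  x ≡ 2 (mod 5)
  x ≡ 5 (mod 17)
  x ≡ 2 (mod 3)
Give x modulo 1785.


Product of moduli M = 7 · 5 · 17 · 3 = 1785.
Merge one congruence at a time:
  Start: x ≡ 2 (mod 7).
  Combine with x ≡ 2 (mod 5); new modulus lcm = 35.
    Write x = 2 + 7·t and substitute into x ≡ 2 (mod 5): 7·t ≡ 2 − 2 = 0 (mod 5).
    Reduce coefficients mod 5: 2·t ≡ 0 (mod 5).
    The inverse of 2 mod 5 is 3 (since 2·3 = 6 = 1·5 + 1), so t ≡ 3·0 = 0 ≡ 0 (mod 5).
    Then x = 2 + 7·0 = 2, valid modulo lcm(7, 5) = 35: x ≡ 2 (mod 35).
  Combine with x ≡ 5 (mod 17); new modulus lcm = 595.
    Write x = 2 + 35·t and substitute into x ≡ 5 (mod 17): 35·t ≡ 5 − 2 = 3 (mod 17).
    Reduce coefficients mod 17: 1·t ≡ 3 (mod 17).
    So t ≡ 3 (mod 17).
    Then x = 2 + 35·3 = 107, valid modulo lcm(35, 17) = 595: x ≡ 107 (mod 595).
  Combine with x ≡ 2 (mod 3); new modulus lcm = 1785.
    Write x = 107 + 595·t and substitute into x ≡ 2 (mod 3): 595·t ≡ 2 − 107 = -105 (mod 3).
    Reduce coefficients mod 3: 1·t ≡ 0 (mod 3).
    So t ≡ 0 (mod 3).
    Then x = 107 + 595·0 = 107, valid modulo lcm(595, 3) = 1785: x ≡ 107 (mod 1785).
Verify against each original: 107 mod 7 = 2, 107 mod 5 = 2, 107 mod 17 = 5, 107 mod 3 = 2.

x ≡ 107 (mod 1785).


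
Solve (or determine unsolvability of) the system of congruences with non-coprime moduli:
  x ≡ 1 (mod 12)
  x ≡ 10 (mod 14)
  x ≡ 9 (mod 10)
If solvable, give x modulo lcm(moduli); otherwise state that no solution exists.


Moduli 12, 14, 10 are not pairwise coprime, so CRT works modulo lcm(m_i) when all pairwise compatibility conditions hold.
Pairwise compatibility: gcd(m_i, m_j) must divide a_i - a_j for every pair.
Merge one congruence at a time:
  Start: x ≡ 1 (mod 12).
  Combine with x ≡ 10 (mod 14): gcd(12, 14) = 2, and 10 - 1 = 9 is NOT divisible by 2.
    ⇒ system is inconsistent (no integer solution).

No solution (the system is inconsistent).


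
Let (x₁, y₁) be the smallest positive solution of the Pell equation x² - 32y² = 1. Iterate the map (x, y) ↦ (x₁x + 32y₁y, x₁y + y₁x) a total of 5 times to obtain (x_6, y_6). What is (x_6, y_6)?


Step 1: Find the fundamental solution (x₁, y₁) of x² - 32y² = 1.
  Expand √32 as a continued fraction. a₀ = ⌊√32⌋ = 5; iterate m_{k+1} = d_k·a_k − m_k, d_{k+1} = (32 − m_{k+1}²)/d_k, a_{k+1} = ⌊(a₀ + m_{k+1})/d_{k+1}⌋ (starting m₀ = 0, d₀ = 1), with convergents p_k = a_k·p_{k-1} + p_{k-2}, q_k = a_k·q_{k-1} + q_{k-2} (p₋₁ = 1, q₋₁ = 0):
  k = 0: a₀ = 5; p₀/q₀ = 5/1; p₀² − 32·q₀² = 25 − 32 = -7.
  k = 1: m = 5, d = 7, a = ⌊(5 + 5)/7⌋ = 1; p/q = (1·5 + 1)/(1·1 + 0) = 6/1; p² − 32·q² = 36 − 32 = 4.
  k = 2: m = 2, d = 4, a = ⌊(5 + 2)/4⌋ = 1; p/q = (1·6 + 5)/(1·1 + 1) = 11/2; p² − 32·q² = 121 − 128 = -7.
  k = 3: m = 2, d = 7, a = ⌊(5 + 2)/7⌋ = 1; p/q = (1·11 + 6)/(1·2 + 1) = 17/3; p² − 32·q² = 289 − 288 = 1.
  The first convergent with p² − 32·q² = 1 gives the fundamental solution (x₁, y₁) = (17, 3).
Step 2: Apply the recurrence (x_{n+1}, y_{n+1}) = (x₁x_n + 32y₁y_n, x₁y_n + y₁x_n) repeatedly.
  From (x_1, y_1) = (17, 3): x_2 = 17·17 + 32·3·3 = 577; y_2 = 17·3 + 3·17 = 102.
  From (x_2, y_2) = (577, 102): x_3 = 17·577 + 32·3·102 = 19601; y_3 = 17·102 + 3·577 = 3465.
  From (x_3, y_3) = (19601, 3465): x_4 = 17·19601 + 32·3·3465 = 665857; y_4 = 17·3465 + 3·19601 = 117708.
  From (x_4, y_4) = (665857, 117708): x_5 = 17·665857 + 32·3·117708 = 22619537; y_5 = 17·117708 + 3·665857 = 3998607.
  From (x_5, y_5) = (22619537, 3998607): x_6 = 17·22619537 + 32·3·3998607 = 768398401; y_6 = 17·3998607 + 3·22619537 = 135834930.
Step 3: Verify x_6² - 32·y_6² = 590436102659356801 - 590436102659356800 = 1 (should be 1). ✓

(x_1, y_1) = (17, 3); (x_6, y_6) = (768398401, 135834930).


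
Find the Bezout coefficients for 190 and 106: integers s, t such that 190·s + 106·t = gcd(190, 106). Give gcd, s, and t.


Euclidean algorithm on (190, 106) — divide until remainder is 0:
  190 = 1 · 106 + 84
  106 = 1 · 84 + 22
  84 = 3 · 22 + 18
  22 = 1 · 18 + 4
  18 = 4 · 4 + 2
  4 = 2 · 2 + 0
gcd(190, 106) = 2.
Track Bezout coefficients alongside the remainders: start with r₀ = 190 = a·1 + b·0 (s = 1, t = 0) and r₁ = 106 = a·0 + b·1 (s = 0, t = 1); each new remainder r_{k+1} = r_{k-1} − q_k·r_k inherits s_{k+1} = s_{k-1} − q_k·s_k, t_{k+1} = t_{k-1} − q_k·t_k, so r_k = a·s_k + b·t_k at every step:
  q = 1: r = 84, s = 1 − 1·0 = 1, t = 0 − 1·1 = -1  (check: 190·1 + 106·(-1) = 84)
  q = 1: r = 22, s = 0 − 1·1 = -1, t = 1 − 1·(-1) = 2  (check: 190·(-1) + 106·2 = 22)
  q = 3: r = 18, s = 1 − 3·(-1) = 4, t = -1 − 3·2 = -7  (check: 190·4 + 106·(-7) = 18)
  q = 1: r = 4, s = -1 − 1·4 = -5, t = 2 − 1·(-7) = 9  (check: 190·(-5) + 106·9 = 4)
  q = 4: r = 2, s = 4 − 4·(-5) = 24, t = -7 − 4·9 = -43  (check: 190·24 + 106·(-43) = 2)
The row with r = 2 (the gcd) gives the Bezout coefficients s = 24, t = -43.
Result: 190 · (24) + 106 · (-43) = 2.

gcd(190, 106) = 2; s = 24, t = -43 (check: 190·24 + 106·(-43) = 2).


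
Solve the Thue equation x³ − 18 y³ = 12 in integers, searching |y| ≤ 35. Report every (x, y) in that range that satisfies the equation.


The equation is x³ - 18y³ = 12. For fixed y, x³ = 18·y³ + 12, so a solution requires the RHS to be a perfect cube.
Strategy: iterate y from -35 to 35, compute RHS = 18·y³ + 12, and check whether it is a (positive or negative) perfect cube.
Check small values of y:
  y = 0: RHS = 12 is not a perfect cube.
  y = 1: RHS = 30 is not a perfect cube.
  y = -1: RHS = -6 is not a perfect cube.
  y = 2: RHS = 156 is not a perfect cube.
  y = -2: RHS = -132 is not a perfect cube.
  y = 3: RHS = 498 is not a perfect cube.
  y = -3: RHS = -474 is not a perfect cube.
Continuing the search up to |y| = 35 finds no solutions either.
No (x, y) in the scanned range satisfies the equation.

No integer solutions with |y| ≤ 35.


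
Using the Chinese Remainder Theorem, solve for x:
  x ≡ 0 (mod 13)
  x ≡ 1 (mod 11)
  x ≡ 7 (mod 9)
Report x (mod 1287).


Moduli 13, 11, 9 are pairwise coprime; by CRT there is a unique solution modulo M = 13 · 11 · 9 = 1287.
Solve pairwise, accumulating the modulus:
  Start with x ≡ 0 (mod 13).
  Combine with x ≡ 1 (mod 11): since gcd(13, 11) = 1, we get a unique residue mod 143.
    Write x = 0 + 13·t and substitute into x ≡ 1 (mod 11): 13·t ≡ 1 − 0 = 1 (mod 11).
    Reduce coefficients mod 11: 2·t ≡ 1 (mod 11).
    The inverse of 2 mod 11 is 6 (since 2·6 = 12 = 1·11 + 1), so t ≡ 6·1 = 6 ≡ 6 (mod 11).
    Then x = 0 + 13·6 = 78, valid modulo lcm(13, 11) = 143: x ≡ 78 (mod 143).
  Combine with x ≡ 7 (mod 9): since gcd(143, 9) = 1, we get a unique residue mod 1287.
    Write x = 78 + 143·t and substitute into x ≡ 7 (mod 9): 143·t ≡ 7 − 78 = -71 (mod 9).
    Reduce coefficients mod 9: 8·t ≡ 1 (mod 9).
    The inverse of 8 mod 9 is 8 (since 8·8 = 64 = 7·9 + 1), so t ≡ 8·1 = 8 ≡ 8 (mod 9).
    Then x = 78 + 143·8 = 1222, valid modulo lcm(143, 9) = 1287: x ≡ 1222 (mod 1287).
Verify: 1222 mod 13 = 0 ✓, 1222 mod 11 = 1 ✓, 1222 mod 9 = 7 ✓.

x ≡ 1222 (mod 1287).


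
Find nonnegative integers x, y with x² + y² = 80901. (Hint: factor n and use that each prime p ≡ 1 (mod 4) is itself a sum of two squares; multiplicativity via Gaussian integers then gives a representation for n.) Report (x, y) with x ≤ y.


Step 1: Factor n = 80901 = 3^2 · 89 · 101.
Step 2: Check the mod-4 condition on each prime factor: 3 ≡ 3 (mod 4), exponent 2 (must be even); 89 ≡ 1 (mod 4), exponent 1; 101 ≡ 1 (mod 4), exponent 1.
All primes ≡ 3 (mod 4) appear to even exponent (or don't appear), so by the two-squares theorem n IS expressible as a sum of two squares.
Step 3: Build a representation. Group n = k² · m with k = 3 and m = 89 · 101 = 8989 (a product of primes ≡ 1 (mod 4)); a representation of m scales to one of n via (k·x)² + (k·y)² = k²(x² + y²). Each prime p ≡ 1 (mod 4) is itself a sum of two squares; find a² by testing p − a² for a perfect square:
  89: 89 − 1² = 88, 89 − 2² = 85, 89 − 3² = 80, 89 − 4² = 73, 89 − 5² = 64 = 8² ⇒ 89 = 5² + 8².
  101: 101 − 1² = 100 = 10² ⇒ 101 = 1² + 10².
  Combine using the Brahmagupta–Fibonacci identity (a² + b²)(c² + d²) = (ac − bd)² + (ad + bc)² = (ac + bd)² + (ad − bc)²:
  89 · 101 = 8989: from (5² + 8²)(1² + 10²), take (5·1 − 8·10, 5·10 + 8·1) = (5 − 80, 50 + 8) = (-75, 58); dropping signs (only squares matter) gives (75, 58); check 75² + 58² = 5625 + 3364 = 8989 ✓.
  Scale by k = 3: (3·75, 3·58) = (225, 174).
Step 4: Order so x ≤ y and verify: 174² + 225² = 30276 + 50625 = 80901 = n. ✓

n = 80901 = 174² + 225² (one valid representation with x ≤ y).


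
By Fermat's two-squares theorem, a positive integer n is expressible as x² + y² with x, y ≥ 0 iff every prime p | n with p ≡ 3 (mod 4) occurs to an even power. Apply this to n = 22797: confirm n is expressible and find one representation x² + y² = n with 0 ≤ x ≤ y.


Step 1: Factor n = 22797 = 3^2 · 17 · 149.
Step 2: Check the mod-4 condition on each prime factor: 3 ≡ 3 (mod 4), exponent 2 (must be even); 17 ≡ 1 (mod 4), exponent 1; 149 ≡ 1 (mod 4), exponent 1.
All primes ≡ 3 (mod 4) appear to even exponent (or don't appear), so by the two-squares theorem n IS expressible as a sum of two squares.
Step 3: Build a representation. Group n = k² · m with k = 3 and m = 17 · 149 = 2533 (a product of primes ≡ 1 (mod 4)); a representation of m scales to one of n via (k·x)² + (k·y)² = k²(x² + y²). Each prime p ≡ 1 (mod 4) is itself a sum of two squares; find a² by testing p − a² for a perfect square:
  17: 17 − 1² = 16 = 4² ⇒ 17 = 1² + 4².
  149: 149 − 1² = 148, 149 − 2² = 145, 149 − 3² = 140, 149 − 4² = 133, 149 − 5² = 124, 149 − 6² = 113, 149 − 7² = 100 = 10² ⇒ 149 = 7² + 10².
  Combine using the Brahmagupta–Fibonacci identity (a² + b²)(c² + d²) = (ac − bd)² + (ad + bc)² = (ac + bd)² + (ad − bc)²:
  17 · 149 = 2533: from (1² + 4²)(7² + 10²), take (1·7 − 4·10, 1·10 + 4·7) = (7 − 40, 10 + 28) = (-33, 38); dropping signs (only squares matter) gives (33, 38); check 33² + 38² = 1089 + 1444 = 2533 ✓.
  Scale by k = 3: (3·33, 3·38) = (99, 114).
Step 4: Order so x ≤ y and verify: 99² + 114² = 9801 + 12996 = 22797 = n. ✓

n = 22797 = 99² + 114² (one valid representation with x ≤ y).


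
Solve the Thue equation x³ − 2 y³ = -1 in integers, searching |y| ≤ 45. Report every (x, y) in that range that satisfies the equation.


The equation is x³ - 2y³ = -1. For fixed y, x³ = 2·y³ − 1, so a solution requires the RHS to be a perfect cube.
Strategy: iterate y from -45 to 45, compute RHS = 2·y³ − 1, and check whether it is a (positive or negative) perfect cube.
Check small values of y:
  y = 0: RHS = -1 = (-1)³ ⇒ x = -1 works.
  y = 1: RHS = 1 = (1)³ ⇒ x = 1 works.
  y = -1: RHS = -3 is not a perfect cube.
  y = 2: RHS = 15 is not a perfect cube.
  y = -2: RHS = -17 is not a perfect cube.
  y = 3: RHS = 53 is not a perfect cube.
  y = -3: RHS = -55 is not a perfect cube.
Continuing the search up to |y| = 45 finds no further solutions beyond those listed.
Collected solutions: (-1, 0), (1, 1).

Solutions (with |y| ≤ 45): (-1, 0), (1, 1).


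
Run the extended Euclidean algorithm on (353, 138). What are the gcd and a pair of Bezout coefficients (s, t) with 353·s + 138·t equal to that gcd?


Euclidean algorithm on (353, 138) — divide until remainder is 0:
  353 = 2 · 138 + 77
  138 = 1 · 77 + 61
  77 = 1 · 61 + 16
  61 = 3 · 16 + 13
  16 = 1 · 13 + 3
  13 = 4 · 3 + 1
  3 = 3 · 1 + 0
gcd(353, 138) = 1.
Track Bezout coefficients alongside the remainders: start with r₀ = 353 = a·1 + b·0 (s = 1, t = 0) and r₁ = 138 = a·0 + b·1 (s = 0, t = 1); each new remainder r_{k+1} = r_{k-1} − q_k·r_k inherits s_{k+1} = s_{k-1} − q_k·s_k, t_{k+1} = t_{k-1} − q_k·t_k, so r_k = a·s_k + b·t_k at every step:
  q = 2: r = 77, s = 1 − 2·0 = 1, t = 0 − 2·1 = -2  (check: 353·1 + 138·(-2) = 77)
  q = 1: r = 61, s = 0 − 1·1 = -1, t = 1 − 1·(-2) = 3  (check: 353·(-1) + 138·3 = 61)
  q = 1: r = 16, s = 1 − 1·(-1) = 2, t = -2 − 1·3 = -5  (check: 353·2 + 138·(-5) = 16)
  q = 3: r = 13, s = -1 − 3·2 = -7, t = 3 − 3·(-5) = 18  (check: 353·(-7) + 138·18 = 13)
  q = 1: r = 3, s = 2 − 1·(-7) = 9, t = -5 − 1·18 = -23  (check: 353·9 + 138·(-23) = 3)
  q = 4: r = 1, s = -7 − 4·9 = -43, t = 18 − 4·(-23) = 110  (check: 353·(-43) + 138·110 = 1)
The row with r = 1 (the gcd) gives the Bezout coefficients s = -43, t = 110.
Result: 353 · (-43) + 138 · (110) = 1.

gcd(353, 138) = 1; s = -43, t = 110 (check: 353·(-43) + 138·110 = 1).


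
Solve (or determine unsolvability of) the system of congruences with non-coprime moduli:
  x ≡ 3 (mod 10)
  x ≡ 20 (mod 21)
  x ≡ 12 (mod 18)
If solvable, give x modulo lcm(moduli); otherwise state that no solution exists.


Moduli 10, 21, 18 are not pairwise coprime, so CRT works modulo lcm(m_i) when all pairwise compatibility conditions hold.
Pairwise compatibility: gcd(m_i, m_j) must divide a_i - a_j for every pair.
Merge one congruence at a time:
  Start: x ≡ 3 (mod 10).
  Combine with x ≡ 20 (mod 21): gcd(10, 21) = 1; 20 - 3 = 17, which IS divisible by 1, so compatible.
    Write x = 3 + 10·t and substitute into x ≡ 20 (mod 21): 10·t ≡ 20 − 3 = 17 (mod 21).
    The inverse of 10 mod 21 is 19 (since 10·19 = 190 = 9·21 + 1), so t ≡ 19·17 = 323 ≡ 8 (mod 21).
    Then x = 3 + 10·8 = 83, valid modulo lcm(10, 21) = 210: x ≡ 83 (mod 210).
  Combine with x ≡ 12 (mod 18): gcd(210, 18) = 6, and 12 - 83 = -71 is NOT divisible by 6.
    ⇒ system is inconsistent (no integer solution).

No solution (the system is inconsistent).


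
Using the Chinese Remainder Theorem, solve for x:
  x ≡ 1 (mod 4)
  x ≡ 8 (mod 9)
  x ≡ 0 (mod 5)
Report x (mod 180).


Moduli 4, 9, 5 are pairwise coprime; by CRT there is a unique solution modulo M = 4 · 9 · 5 = 180.
Solve pairwise, accumulating the modulus:
  Start with x ≡ 1 (mod 4).
  Combine with x ≡ 8 (mod 9): since gcd(4, 9) = 1, we get a unique residue mod 36.
    Write x = 1 + 4·t and substitute into x ≡ 8 (mod 9): 4·t ≡ 8 − 1 = 7 (mod 9).
    The inverse of 4 mod 9 is 7 (since 4·7 = 28 = 3·9 + 1), so t ≡ 7·7 = 49 ≡ 4 (mod 9).
    Then x = 1 + 4·4 = 17, valid modulo lcm(4, 9) = 36: x ≡ 17 (mod 36).
  Combine with x ≡ 0 (mod 5): since gcd(36, 5) = 1, we get a unique residue mod 180.
    Write x = 17 + 36·t and substitute into x ≡ 0 (mod 5): 36·t ≡ 0 − 17 = -17 (mod 5).
    Reduce coefficients mod 5: 1·t ≡ 3 (mod 5).
    So t ≡ 3 (mod 5).
    Then x = 17 + 36·3 = 125, valid modulo lcm(36, 5) = 180: x ≡ 125 (mod 180).
Verify: 125 mod 4 = 1 ✓, 125 mod 9 = 8 ✓, 125 mod 5 = 0 ✓.

x ≡ 125 (mod 180).


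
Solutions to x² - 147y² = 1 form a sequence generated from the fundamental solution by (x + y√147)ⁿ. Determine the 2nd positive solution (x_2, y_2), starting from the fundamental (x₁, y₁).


Step 1: Find the fundamental solution (x₁, y₁) of x² - 147y² = 1.
  Expand √147 as a continued fraction. a₀ = ⌊√147⌋ = 12; iterate m_{k+1} = d_k·a_k − m_k, d_{k+1} = (147 − m_{k+1}²)/d_k, a_{k+1} = ⌊(a₀ + m_{k+1})/d_{k+1}⌋ (starting m₀ = 0, d₀ = 1), with convergents p_k = a_k·p_{k-1} + p_{k-2}, q_k = a_k·q_{k-1} + q_{k-2} (p₋₁ = 1, q₋₁ = 0):
  k = 0: a₀ = 12; p₀/q₀ = 12/1; p₀² − 147·q₀² = 144 − 147 = -3.
  k = 1: m = 12, d = 3, a = ⌊(12 + 12)/3⌋ = 8; p/q = (8·12 + 1)/(8·1 + 0) = 97/8; p² − 147·q² = 9409 − 9408 = 1.
  The first convergent with p² − 147·q² = 1 gives the fundamental solution (x₁, y₁) = (97, 8).
Step 2: Apply the recurrence (x_{n+1}, y_{n+1}) = (x₁x_n + 147y₁y_n, x₁y_n + y₁x_n) repeatedly.
  From (x_1, y_1) = (97, 8): x_2 = 97·97 + 147·8·8 = 18817; y_2 = 97·8 + 8·97 = 1552.
Step 3: Verify x_2² - 147·y_2² = 354079489 - 354079488 = 1 (should be 1). ✓

(x_1, y_1) = (97, 8); (x_2, y_2) = (18817, 1552).


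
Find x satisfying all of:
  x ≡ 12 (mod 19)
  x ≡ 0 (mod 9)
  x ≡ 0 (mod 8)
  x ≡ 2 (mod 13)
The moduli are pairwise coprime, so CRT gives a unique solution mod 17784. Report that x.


Product of moduli M = 19 · 9 · 8 · 13 = 17784.
Merge one congruence at a time:
  Start: x ≡ 12 (mod 19).
  Combine with x ≡ 0 (mod 9); new modulus lcm = 171.
    Write x = 12 + 19·t and substitute into x ≡ 0 (mod 9): 19·t ≡ 0 − 12 = -12 (mod 9).
    Reduce coefficients mod 9: 1·t ≡ 6 (mod 9).
    So t ≡ 6 (mod 9).
    Then x = 12 + 19·6 = 126, valid modulo lcm(19, 9) = 171: x ≡ 126 (mod 171).
  Combine with x ≡ 0 (mod 8); new modulus lcm = 1368.
    Write x = 126 + 171·t and substitute into x ≡ 0 (mod 8): 171·t ≡ 0 − 126 = -126 (mod 8).
    Reduce coefficients mod 8: 3·t ≡ 2 (mod 8).
    The inverse of 3 mod 8 is 3 (since 3·3 = 9 = 1·8 + 1), so t ≡ 3·2 = 6 ≡ 6 (mod 8).
    Then x = 126 + 171·6 = 1152, valid modulo lcm(171, 8) = 1368: x ≡ 1152 (mod 1368).
  Combine with x ≡ 2 (mod 13); new modulus lcm = 17784.
    Write x = 1152 + 1368·t and substitute into x ≡ 2 (mod 13): 1368·t ≡ 2 − 1152 = -1150 (mod 13).
    Reduce coefficients mod 13: 3·t ≡ 7 (mod 13).
    The inverse of 3 mod 13 is 9 (since 3·9 = 27 = 2·13 + 1), so t ≡ 9·7 = 63 ≡ 11 (mod 13).
    Then x = 1152 + 1368·11 = 16200, valid modulo lcm(1368, 13) = 17784: x ≡ 16200 (mod 17784).
Verify against each original: 16200 mod 19 = 12, 16200 mod 9 = 0, 16200 mod 8 = 0, 16200 mod 13 = 2.

x ≡ 16200 (mod 17784).


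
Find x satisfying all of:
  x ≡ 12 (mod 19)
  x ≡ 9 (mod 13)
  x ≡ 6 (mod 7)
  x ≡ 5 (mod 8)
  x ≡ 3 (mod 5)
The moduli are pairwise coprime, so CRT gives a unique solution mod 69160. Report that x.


Product of moduli M = 19 · 13 · 7 · 8 · 5 = 69160.
Merge one congruence at a time:
  Start: x ≡ 12 (mod 19).
  Combine with x ≡ 9 (mod 13); new modulus lcm = 247.
    Write x = 12 + 19·t and substitute into x ≡ 9 (mod 13): 19·t ≡ 9 − 12 = -3 (mod 13).
    Reduce coefficients mod 13: 6·t ≡ 10 (mod 13).
    The inverse of 6 mod 13 is 11 (since 6·11 = 66 = 5·13 + 1), so t ≡ 11·10 = 110 ≡ 6 (mod 13).
    Then x = 12 + 19·6 = 126, valid modulo lcm(19, 13) = 247: x ≡ 126 (mod 247).
  Combine with x ≡ 6 (mod 7); new modulus lcm = 1729.
    Write x = 126 + 247·t and substitute into x ≡ 6 (mod 7): 247·t ≡ 6 − 126 = -120 (mod 7).
    Reduce coefficients mod 7: 2·t ≡ 6 (mod 7).
    The inverse of 2 mod 7 is 4 (since 2·4 = 8 = 1·7 + 1), so t ≡ 4·6 = 24 ≡ 3 (mod 7).
    Then x = 126 + 247·3 = 867, valid modulo lcm(247, 7) = 1729: x ≡ 867 (mod 1729).
  Combine with x ≡ 5 (mod 8); new modulus lcm = 13832.
    Write x = 867 + 1729·t and substitute into x ≡ 5 (mod 8): 1729·t ≡ 5 − 867 = -862 (mod 8).
    Reduce coefficients mod 8: 1·t ≡ 2 (mod 8).
    So t ≡ 2 (mod 8).
    Then x = 867 + 1729·2 = 4325, valid modulo lcm(1729, 8) = 13832: x ≡ 4325 (mod 13832).
  Combine with x ≡ 3 (mod 5); new modulus lcm = 69160.
    Write x = 4325 + 13832·t and substitute into x ≡ 3 (mod 5): 13832·t ≡ 3 − 4325 = -4322 (mod 5).
    Reduce coefficients mod 5: 2·t ≡ 3 (mod 5).
    The inverse of 2 mod 5 is 3 (since 2·3 = 6 = 1·5 + 1), so t ≡ 3·3 = 9 ≡ 4 (mod 5).
    Then x = 4325 + 13832·4 = 59653, valid modulo lcm(13832, 5) = 69160: x ≡ 59653 (mod 69160).
Verify against each original: 59653 mod 19 = 12, 59653 mod 13 = 9, 59653 mod 7 = 6, 59653 mod 8 = 5, 59653 mod 5 = 3.

x ≡ 59653 (mod 69160).


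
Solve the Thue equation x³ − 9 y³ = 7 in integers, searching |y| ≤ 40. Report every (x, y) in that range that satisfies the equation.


The equation is x³ - 9y³ = 7. For fixed y, x³ = 9·y³ + 7, so a solution requires the RHS to be a perfect cube.
Strategy: iterate y from -40 to 40, compute RHS = 9·y³ + 7, and check whether it is a (positive or negative) perfect cube.
Check small values of y:
  y = 0: RHS = 7 is not a perfect cube.
  y = 1: RHS = 16 is not a perfect cube.
  y = -1: RHS = -2 is not a perfect cube.
  y = 2: RHS = 79 is not a perfect cube.
  y = -2: RHS = -65 is not a perfect cube.
  y = 3: RHS = 250 is not a perfect cube.
  y = -3: RHS = -236 is not a perfect cube.
Continuing the search up to |y| = 40 finds no solutions either.
No (x, y) in the scanned range satisfies the equation.

No integer solutions with |y| ≤ 40.


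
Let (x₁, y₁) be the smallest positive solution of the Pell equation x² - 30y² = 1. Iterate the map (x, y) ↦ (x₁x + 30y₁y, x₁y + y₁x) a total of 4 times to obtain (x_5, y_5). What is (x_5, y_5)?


Step 1: Find the fundamental solution (x₁, y₁) of x² - 30y² = 1.
  Expand √30 as a continued fraction. a₀ = ⌊√30⌋ = 5; iterate m_{k+1} = d_k·a_k − m_k, d_{k+1} = (30 − m_{k+1}²)/d_k, a_{k+1} = ⌊(a₀ + m_{k+1})/d_{k+1}⌋ (starting m₀ = 0, d₀ = 1), with convergents p_k = a_k·p_{k-1} + p_{k-2}, q_k = a_k·q_{k-1} + q_{k-2} (p₋₁ = 1, q₋₁ = 0):
  k = 0: a₀ = 5; p₀/q₀ = 5/1; p₀² − 30·q₀² = 25 − 30 = -5.
  k = 1: m = 5, d = 5, a = ⌊(5 + 5)/5⌋ = 2; p/q = (2·5 + 1)/(2·1 + 0) = 11/2; p² − 30·q² = 121 − 120 = 1.
  The first convergent with p² − 30·q² = 1 gives the fundamental solution (x₁, y₁) = (11, 2).
Step 2: Apply the recurrence (x_{n+1}, y_{n+1}) = (x₁x_n + 30y₁y_n, x₁y_n + y₁x_n) repeatedly.
  From (x_1, y_1) = (11, 2): x_2 = 11·11 + 30·2·2 = 241; y_2 = 11·2 + 2·11 = 44.
  From (x_2, y_2) = (241, 44): x_3 = 11·241 + 30·2·44 = 5291; y_3 = 11·44 + 2·241 = 966.
  From (x_3, y_3) = (5291, 966): x_4 = 11·5291 + 30·2·966 = 116161; y_4 = 11·966 + 2·5291 = 21208.
  From (x_4, y_4) = (116161, 21208): x_5 = 11·116161 + 30·2·21208 = 2550251; y_5 = 11·21208 + 2·116161 = 465610.
Step 3: Verify x_5² - 30·y_5² = 6503780163001 - 6503780163000 = 1 (should be 1). ✓

(x_1, y_1) = (11, 2); (x_5, y_5) = (2550251, 465610).


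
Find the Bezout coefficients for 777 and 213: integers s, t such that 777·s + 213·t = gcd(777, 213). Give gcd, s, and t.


Euclidean algorithm on (777, 213) — divide until remainder is 0:
  777 = 3 · 213 + 138
  213 = 1 · 138 + 75
  138 = 1 · 75 + 63
  75 = 1 · 63 + 12
  63 = 5 · 12 + 3
  12 = 4 · 3 + 0
gcd(777, 213) = 3.
Track Bezout coefficients alongside the remainders: start with r₀ = 777 = a·1 + b·0 (s = 1, t = 0) and r₁ = 213 = a·0 + b·1 (s = 0, t = 1); each new remainder r_{k+1} = r_{k-1} − q_k·r_k inherits s_{k+1} = s_{k-1} − q_k·s_k, t_{k+1} = t_{k-1} − q_k·t_k, so r_k = a·s_k + b·t_k at every step:
  q = 3: r = 138, s = 1 − 3·0 = 1, t = 0 − 3·1 = -3  (check: 777·1 + 213·(-3) = 138)
  q = 1: r = 75, s = 0 − 1·1 = -1, t = 1 − 1·(-3) = 4  (check: 777·(-1) + 213·4 = 75)
  q = 1: r = 63, s = 1 − 1·(-1) = 2, t = -3 − 1·4 = -7  (check: 777·2 + 213·(-7) = 63)
  q = 1: r = 12, s = -1 − 1·2 = -3, t = 4 − 1·(-7) = 11  (check: 777·(-3) + 213·11 = 12)
  q = 5: r = 3, s = 2 − 5·(-3) = 17, t = -7 − 5·11 = -62  (check: 777·17 + 213·(-62) = 3)
The row with r = 3 (the gcd) gives the Bezout coefficients s = 17, t = -62.
Result: 777 · (17) + 213 · (-62) = 3.

gcd(777, 213) = 3; s = 17, t = -62 (check: 777·17 + 213·(-62) = 3).


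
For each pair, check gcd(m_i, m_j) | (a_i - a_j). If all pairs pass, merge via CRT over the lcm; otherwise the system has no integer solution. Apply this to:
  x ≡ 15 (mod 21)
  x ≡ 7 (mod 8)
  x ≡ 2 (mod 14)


Moduli 21, 8, 14 are not pairwise coprime, so CRT works modulo lcm(m_i) when all pairwise compatibility conditions hold.
Pairwise compatibility: gcd(m_i, m_j) must divide a_i - a_j for every pair.
Merge one congruence at a time:
  Start: x ≡ 15 (mod 21).
  Combine with x ≡ 7 (mod 8): gcd(21, 8) = 1; 7 - 15 = -8, which IS divisible by 1, so compatible.
    Write x = 15 + 21·t and substitute into x ≡ 7 (mod 8): 21·t ≡ 7 − 15 = -8 (mod 8).
    Reduce coefficients mod 8: 5·t ≡ 0 (mod 8).
    The inverse of 5 mod 8 is 5 (since 5·5 = 25 = 3·8 + 1), so t ≡ 5·0 = 0 ≡ 0 (mod 8).
    Then x = 15 + 21·0 = 15, valid modulo lcm(21, 8) = 168: x ≡ 15 (mod 168).
  Combine with x ≡ 2 (mod 14): gcd(168, 14) = 14, and 2 - 15 = -13 is NOT divisible by 14.
    ⇒ system is inconsistent (no integer solution).

No solution (the system is inconsistent).


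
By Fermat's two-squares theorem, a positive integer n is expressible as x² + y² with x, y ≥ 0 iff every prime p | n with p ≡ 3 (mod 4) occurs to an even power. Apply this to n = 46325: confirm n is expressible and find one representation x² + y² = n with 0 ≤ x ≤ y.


Step 1: Factor n = 46325 = 5^2 · 17 · 109.
Step 2: Check the mod-4 condition on each prime factor: 5 ≡ 1 (mod 4), exponent 2; 17 ≡ 1 (mod 4), exponent 1; 109 ≡ 1 (mod 4), exponent 1.
All primes ≡ 3 (mod 4) appear to even exponent (or don't appear), so by the two-squares theorem n IS expressible as a sum of two squares.
Step 3: Build a representation. Group n = k² · m with k = 5 and m = 17 · 109 = 1853 (a product of primes ≡ 1 (mod 4)); a representation of m scales to one of n via (k·x)² + (k·y)² = k²(x² + y²). Each prime p ≡ 1 (mod 4) is itself a sum of two squares; find a² by testing p − a² for a perfect square:
  17: 17 − 1² = 16 = 4² ⇒ 17 = 1² + 4².
  109: 109 − 1² = 108, 109 − 2² = 105, 109 − 3² = 100 = 10² ⇒ 109 = 3² + 10².
  Combine using the Brahmagupta–Fibonacci identity (a² + b²)(c² + d²) = (ac − bd)² + (ad + bc)² = (ac + bd)² + (ad − bc)²:
  17 · 109 = 1853: from (1² + 4²)(3² + 10²), take (1·3 − 4·10, 1·10 + 4·3) = (3 − 40, 10 + 12) = (-37, 22); dropping signs (only squares matter) gives (37, 22); check 37² + 22² = 1369 + 484 = 1853 ✓.
  Scale by k = 5: (5·37, 5·22) = (185, 110).
Step 4: Order so x ≤ y and verify: 110² + 185² = 12100 + 34225 = 46325 = n. ✓

n = 46325 = 110² + 185² (one valid representation with x ≤ y).


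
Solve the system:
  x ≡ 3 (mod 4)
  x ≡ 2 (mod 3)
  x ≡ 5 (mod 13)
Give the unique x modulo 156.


Moduli 4, 3, 13 are pairwise coprime; by CRT there is a unique solution modulo M = 4 · 3 · 13 = 156.
Solve pairwise, accumulating the modulus:
  Start with x ≡ 3 (mod 4).
  Combine with x ≡ 2 (mod 3): since gcd(4, 3) = 1, we get a unique residue mod 12.
    Write x = 3 + 4·t and substitute into x ≡ 2 (mod 3): 4·t ≡ 2 − 3 = -1 (mod 3).
    Reduce coefficients mod 3: 1·t ≡ 2 (mod 3).
    So t ≡ 2 (mod 3).
    Then x = 3 + 4·2 = 11, valid modulo lcm(4, 3) = 12: x ≡ 11 (mod 12).
  Combine with x ≡ 5 (mod 13): since gcd(12, 13) = 1, we get a unique residue mod 156.
    Write x = 11 + 12·t and substitute into x ≡ 5 (mod 13): 12·t ≡ 5 − 11 = -6 (mod 13).
    Reduce coefficients mod 13: 12·t ≡ 7 (mod 13).
    The inverse of 12 mod 13 is 12 (since 12·12 = 144 = 11·13 + 1), so t ≡ 12·7 = 84 ≡ 6 (mod 13).
    Then x = 11 + 12·6 = 83, valid modulo lcm(12, 13) = 156: x ≡ 83 (mod 156).
Verify: 83 mod 4 = 3 ✓, 83 mod 3 = 2 ✓, 83 mod 13 = 5 ✓.

x ≡ 83 (mod 156).


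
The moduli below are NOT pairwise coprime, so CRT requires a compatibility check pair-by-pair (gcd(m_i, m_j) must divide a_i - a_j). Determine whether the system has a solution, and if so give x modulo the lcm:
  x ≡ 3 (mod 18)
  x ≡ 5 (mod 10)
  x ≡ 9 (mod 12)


Moduli 18, 10, 12 are not pairwise coprime, so CRT works modulo lcm(m_i) when all pairwise compatibility conditions hold.
Pairwise compatibility: gcd(m_i, m_j) must divide a_i - a_j for every pair.
Merge one congruence at a time:
  Start: x ≡ 3 (mod 18).
  Combine with x ≡ 5 (mod 10): gcd(18, 10) = 2; 5 - 3 = 2, which IS divisible by 2, so compatible.
    Write x = 3 + 18·t and substitute into x ≡ 5 (mod 10): 18·t ≡ 5 − 3 = 2 (mod 10).
    Divide the congruence (and modulus) by g = 2: 9·t ≡ 1 (mod 5).
    Reduce coefficients mod 5: 4·t ≡ 1 (mod 5).
    The inverse of 4 mod 5 is 4 (since 4·4 = 16 = 3·5 + 1), so t ≡ 4·1 = 4 ≡ 4 (mod 5).
    Then x = 3 + 18·4 = 75, valid modulo lcm(18, 10) = 90: x ≡ 75 (mod 90).
  Combine with x ≡ 9 (mod 12): gcd(90, 12) = 6; 9 - 75 = -66, which IS divisible by 6, so compatible.
    Write x = 75 + 90·t and substitute into x ≡ 9 (mod 12): 90·t ≡ 9 − 75 = -66 (mod 12).
    Divide the congruence (and modulus) by g = 6: 15·t ≡ -11 (mod 2).
    Reduce coefficients mod 2: 1·t ≡ 1 (mod 2).
    So t ≡ 1 (mod 2).
    Then x = 75 + 90·1 = 165, valid modulo lcm(90, 12) = 180: x ≡ 165 (mod 180).
Verify: 165 mod 18 = 3, 165 mod 10 = 5, 165 mod 12 = 9.

x ≡ 165 (mod 180).


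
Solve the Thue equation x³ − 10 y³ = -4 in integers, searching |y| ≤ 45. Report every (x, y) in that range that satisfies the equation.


The equation is x³ - 10y³ = -4. For fixed y, x³ = 10·y³ − 4, so a solution requires the RHS to be a perfect cube.
Strategy: iterate y from -45 to 45, compute RHS = 10·y³ − 4, and check whether it is a (positive or negative) perfect cube.
Check small values of y:
  y = 0: RHS = -4 is not a perfect cube.
  y = 1: RHS = 6 is not a perfect cube.
  y = -1: RHS = -14 is not a perfect cube.
  y = 2: RHS = 76 is not a perfect cube.
  y = -2: RHS = -84 is not a perfect cube.
  y = 3: RHS = 266 is not a perfect cube.
  y = -3: RHS = -274 is not a perfect cube.
Continuing the search up to |y| = 45 finds no solutions either.
No (x, y) in the scanned range satisfies the equation.

No integer solutions with |y| ≤ 45.


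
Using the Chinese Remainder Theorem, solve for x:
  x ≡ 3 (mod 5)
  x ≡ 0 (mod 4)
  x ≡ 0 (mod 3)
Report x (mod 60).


Moduli 5, 4, 3 are pairwise coprime; by CRT there is a unique solution modulo M = 5 · 4 · 3 = 60.
Solve pairwise, accumulating the modulus:
  Start with x ≡ 3 (mod 5).
  Combine with x ≡ 0 (mod 4): since gcd(5, 4) = 1, we get a unique residue mod 20.
    Write x = 3 + 5·t and substitute into x ≡ 0 (mod 4): 5·t ≡ 0 − 3 = -3 (mod 4).
    Reduce coefficients mod 4: 1·t ≡ 1 (mod 4).
    So t ≡ 1 (mod 4).
    Then x = 3 + 5·1 = 8, valid modulo lcm(5, 4) = 20: x ≡ 8 (mod 20).
  Combine with x ≡ 0 (mod 3): since gcd(20, 3) = 1, we get a unique residue mod 60.
    Write x = 8 + 20·t and substitute into x ≡ 0 (mod 3): 20·t ≡ 0 − 8 = -8 (mod 3).
    Reduce coefficients mod 3: 2·t ≡ 1 (mod 3).
    The inverse of 2 mod 3 is 2 (since 2·2 = 4 = 1·3 + 1), so t ≡ 2·1 = 2 ≡ 2 (mod 3).
    Then x = 8 + 20·2 = 48, valid modulo lcm(20, 3) = 60: x ≡ 48 (mod 60).
Verify: 48 mod 5 = 3 ✓, 48 mod 4 = 0 ✓, 48 mod 3 = 0 ✓.

x ≡ 48 (mod 60).


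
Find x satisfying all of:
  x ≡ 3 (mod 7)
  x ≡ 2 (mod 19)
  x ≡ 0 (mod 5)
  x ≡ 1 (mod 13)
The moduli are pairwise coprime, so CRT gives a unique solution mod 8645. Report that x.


Product of moduli M = 7 · 19 · 5 · 13 = 8645.
Merge one congruence at a time:
  Start: x ≡ 3 (mod 7).
  Combine with x ≡ 2 (mod 19); new modulus lcm = 133.
    Write x = 3 + 7·t and substitute into x ≡ 2 (mod 19): 7·t ≡ 2 − 3 = -1 (mod 19).
    Reduce coefficients mod 19: 7·t ≡ 18 (mod 19).
    The inverse of 7 mod 19 is 11 (since 7·11 = 77 = 4·19 + 1), so t ≡ 11·18 = 198 ≡ 8 (mod 19).
    Then x = 3 + 7·8 = 59, valid modulo lcm(7, 19) = 133: x ≡ 59 (mod 133).
  Combine with x ≡ 0 (mod 5); new modulus lcm = 665.
    Write x = 59 + 133·t and substitute into x ≡ 0 (mod 5): 133·t ≡ 0 − 59 = -59 (mod 5).
    Reduce coefficients mod 5: 3·t ≡ 1 (mod 5).
    The inverse of 3 mod 5 is 2 (since 3·2 = 6 = 1·5 + 1), so t ≡ 2·1 = 2 ≡ 2 (mod 5).
    Then x = 59 + 133·2 = 325, valid modulo lcm(133, 5) = 665: x ≡ 325 (mod 665).
  Combine with x ≡ 1 (mod 13); new modulus lcm = 8645.
    Write x = 325 + 665·t and substitute into x ≡ 1 (mod 13): 665·t ≡ 1 − 325 = -324 (mod 13).
    Reduce coefficients mod 13: 2·t ≡ 1 (mod 13).
    The inverse of 2 mod 13 is 7 (since 2·7 = 14 = 1·13 + 1), so t ≡ 7·1 = 7 ≡ 7 (mod 13).
    Then x = 325 + 665·7 = 4980, valid modulo lcm(665, 13) = 8645: x ≡ 4980 (mod 8645).
Verify against each original: 4980 mod 7 = 3, 4980 mod 19 = 2, 4980 mod 5 = 0, 4980 mod 13 = 1.

x ≡ 4980 (mod 8645).


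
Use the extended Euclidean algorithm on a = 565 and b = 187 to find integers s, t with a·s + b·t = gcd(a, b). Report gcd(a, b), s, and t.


Euclidean algorithm on (565, 187) — divide until remainder is 0:
  565 = 3 · 187 + 4
  187 = 46 · 4 + 3
  4 = 1 · 3 + 1
  3 = 3 · 1 + 0
gcd(565, 187) = 1.
Track Bezout coefficients alongside the remainders: start with r₀ = 565 = a·1 + b·0 (s = 1, t = 0) and r₁ = 187 = a·0 + b·1 (s = 0, t = 1); each new remainder r_{k+1} = r_{k-1} − q_k·r_k inherits s_{k+1} = s_{k-1} − q_k·s_k, t_{k+1} = t_{k-1} − q_k·t_k, so r_k = a·s_k + b·t_k at every step:
  q = 3: r = 4, s = 1 − 3·0 = 1, t = 0 − 3·1 = -3  (check: 565·1 + 187·(-3) = 4)
  q = 46: r = 3, s = 0 − 46·1 = -46, t = 1 − 46·(-3) = 139  (check: 565·(-46) + 187·139 = 3)
  q = 1: r = 1, s = 1 − 1·(-46) = 47, t = -3 − 1·139 = -142  (check: 565·47 + 187·(-142) = 1)
The row with r = 1 (the gcd) gives the Bezout coefficients s = 47, t = -142.
Result: 565 · (47) + 187 · (-142) = 1.

gcd(565, 187) = 1; s = 47, t = -142 (check: 565·47 + 187·(-142) = 1).


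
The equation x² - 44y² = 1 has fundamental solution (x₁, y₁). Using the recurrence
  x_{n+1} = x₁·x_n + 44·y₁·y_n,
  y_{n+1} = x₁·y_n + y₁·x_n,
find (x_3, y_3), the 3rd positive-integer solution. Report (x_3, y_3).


Step 1: Find the fundamental solution (x₁, y₁) of x² - 44y² = 1.
  Expand √44 as a continued fraction. a₀ = ⌊√44⌋ = 6; iterate m_{k+1} = d_k·a_k − m_k, d_{k+1} = (44 − m_{k+1}²)/d_k, a_{k+1} = ⌊(a₀ + m_{k+1})/d_{k+1}⌋ (starting m₀ = 0, d₀ = 1), with convergents p_k = a_k·p_{k-1} + p_{k-2}, q_k = a_k·q_{k-1} + q_{k-2} (p₋₁ = 1, q₋₁ = 0):
  k = 0: a₀ = 6; p₀/q₀ = 6/1; p₀² − 44·q₀² = 36 − 44 = -8.
  k = 1: m = 6, d = 8, a = ⌊(6 + 6)/8⌋ = 1; p/q = (1·6 + 1)/(1·1 + 0) = 7/1; p² − 44·q² = 49 − 44 = 5.
  k = 2: m = 2, d = 5, a = ⌊(6 + 2)/5⌋ = 1; p/q = (1·7 + 6)/(1·1 + 1) = 13/2; p² − 44·q² = 169 − 176 = -7.
  k = 3: m = 3, d = 7, a = ⌊(6 + 3)/7⌋ = 1; p/q = (1·13 + 7)/(1·2 + 1) = 20/3; p² − 44·q² = 400 − 396 = 4.
  k = 4: m = 4, d = 4, a = ⌊(6 + 4)/4⌋ = 2; p/q = (2·20 + 13)/(2·3 + 2) = 53/8; p² − 44·q² = 2809 − 2816 = -7.
  k = 5: m = 4, d = 7, a = ⌊(6 + 4)/7⌋ = 1; p/q = (1·53 + 20)/(1·8 + 3) = 73/11; p² − 44·q² = 5329 − 5324 = 5.
  k = 6: m = 3, d = 5, a = ⌊(6 + 3)/5⌋ = 1; p/q = (1·73 + 53)/(1·11 + 8) = 126/19; p² − 44·q² = 15876 − 15884 = -8.
  k = 7: m = 2, d = 8, a = ⌊(6 + 2)/8⌋ = 1; p/q = (1·126 + 73)/(1·19 + 11) = 199/30; p² − 44·q² = 39601 − 39600 = 1.
  The first convergent with p² − 44·q² = 1 gives the fundamental solution (x₁, y₁) = (199, 30).
Step 2: Apply the recurrence (x_{n+1}, y_{n+1}) = (x₁x_n + 44y₁y_n, x₁y_n + y₁x_n) repeatedly.
  From (x_1, y_1) = (199, 30): x_2 = 199·199 + 44·30·30 = 79201; y_2 = 199·30 + 30·199 = 11940.
  From (x_2, y_2) = (79201, 11940): x_3 = 199·79201 + 44·30·11940 = 31521799; y_3 = 199·11940 + 30·79201 = 4752090.
Step 3: Verify x_3² - 44·y_3² = 993623812196401 - 993623812196400 = 1 (should be 1). ✓

(x_1, y_1) = (199, 30); (x_3, y_3) = (31521799, 4752090).


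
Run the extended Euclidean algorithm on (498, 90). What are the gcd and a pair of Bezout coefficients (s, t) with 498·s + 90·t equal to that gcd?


Euclidean algorithm on (498, 90) — divide until remainder is 0:
  498 = 5 · 90 + 48
  90 = 1 · 48 + 42
  48 = 1 · 42 + 6
  42 = 7 · 6 + 0
gcd(498, 90) = 6.
Track Bezout coefficients alongside the remainders: start with r₀ = 498 = a·1 + b·0 (s = 1, t = 0) and r₁ = 90 = a·0 + b·1 (s = 0, t = 1); each new remainder r_{k+1} = r_{k-1} − q_k·r_k inherits s_{k+1} = s_{k-1} − q_k·s_k, t_{k+1} = t_{k-1} − q_k·t_k, so r_k = a·s_k + b·t_k at every step:
  q = 5: r = 48, s = 1 − 5·0 = 1, t = 0 − 5·1 = -5  (check: 498·1 + 90·(-5) = 48)
  q = 1: r = 42, s = 0 − 1·1 = -1, t = 1 − 1·(-5) = 6  (check: 498·(-1) + 90·6 = 42)
  q = 1: r = 6, s = 1 − 1·(-1) = 2, t = -5 − 1·6 = -11  (check: 498·2 + 90·(-11) = 6)
The row with r = 6 (the gcd) gives the Bezout coefficients s = 2, t = -11.
Result: 498 · (2) + 90 · (-11) = 6.

gcd(498, 90) = 6; s = 2, t = -11 (check: 498·2 + 90·(-11) = 6).
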